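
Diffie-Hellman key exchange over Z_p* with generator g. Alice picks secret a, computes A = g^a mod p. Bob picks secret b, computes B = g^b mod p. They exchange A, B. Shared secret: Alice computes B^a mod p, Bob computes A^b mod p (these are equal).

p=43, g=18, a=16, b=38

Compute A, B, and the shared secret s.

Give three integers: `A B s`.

A = 18^16 mod 43  (bits of 16 = 10000)
  bit 0 = 1: r = r^2 * 18 mod 43 = 1^2 * 18 = 1*18 = 18
  bit 1 = 0: r = r^2 mod 43 = 18^2 = 23
  bit 2 = 0: r = r^2 mod 43 = 23^2 = 13
  bit 3 = 0: r = r^2 mod 43 = 13^2 = 40
  bit 4 = 0: r = r^2 mod 43 = 40^2 = 9
  -> A = 9
B = 18^38 mod 43  (bits of 38 = 100110)
  bit 0 = 1: r = r^2 * 18 mod 43 = 1^2 * 18 = 1*18 = 18
  bit 1 = 0: r = r^2 mod 43 = 18^2 = 23
  bit 2 = 0: r = r^2 mod 43 = 23^2 = 13
  bit 3 = 1: r = r^2 * 18 mod 43 = 13^2 * 18 = 40*18 = 32
  bit 4 = 1: r = r^2 * 18 mod 43 = 32^2 * 18 = 35*18 = 28
  bit 5 = 0: r = r^2 mod 43 = 28^2 = 10
  -> B = 10
s = B^a = 10^16 mod 43  (bits of 16 = 10000)
  bit 0 = 1: r = r^2 * 10 mod 43 = 1^2 * 10 = 1*10 = 10
  bit 1 = 0: r = r^2 mod 43 = 10^2 = 14
  bit 2 = 0: r = r^2 mod 43 = 14^2 = 24
  bit 3 = 0: r = r^2 mod 43 = 24^2 = 17
  bit 4 = 0: r = r^2 mod 43 = 17^2 = 31
  -> s = B^a = 31

Answer: 9 10 31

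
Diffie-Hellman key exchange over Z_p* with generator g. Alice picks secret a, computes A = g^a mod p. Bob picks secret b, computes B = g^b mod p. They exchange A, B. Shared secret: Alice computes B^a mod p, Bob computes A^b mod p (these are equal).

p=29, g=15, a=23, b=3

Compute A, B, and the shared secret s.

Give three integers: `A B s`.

A = 15^23 mod 29  (bits of 23 = 10111)
  bit 0 = 1: r = r^2 * 15 mod 29 = 1^2 * 15 = 1*15 = 15
  bit 1 = 0: r = r^2 mod 29 = 15^2 = 22
  bit 2 = 1: r = r^2 * 15 mod 29 = 22^2 * 15 = 20*15 = 10
  bit 3 = 1: r = r^2 * 15 mod 29 = 10^2 * 15 = 13*15 = 21
  bit 4 = 1: r = r^2 * 15 mod 29 = 21^2 * 15 = 6*15 = 3
  -> A = 3
B = 15^3 mod 29  (bits of 3 = 11)
  bit 0 = 1: r = r^2 * 15 mod 29 = 1^2 * 15 = 1*15 = 15
  bit 1 = 1: r = r^2 * 15 mod 29 = 15^2 * 15 = 22*15 = 11
  -> B = 11
s = B^a = 11^23 mod 29  (bits of 23 = 10111)
  bit 0 = 1: r = r^2 * 11 mod 29 = 1^2 * 11 = 1*11 = 11
  bit 1 = 0: r = r^2 mod 29 = 11^2 = 5
  bit 2 = 1: r = r^2 * 11 mod 29 = 5^2 * 11 = 25*11 = 14
  bit 3 = 1: r = r^2 * 11 mod 29 = 14^2 * 11 = 22*11 = 10
  bit 4 = 1: r = r^2 * 11 mod 29 = 10^2 * 11 = 13*11 = 27
  -> s = B^a = 27

Answer: 3 11 27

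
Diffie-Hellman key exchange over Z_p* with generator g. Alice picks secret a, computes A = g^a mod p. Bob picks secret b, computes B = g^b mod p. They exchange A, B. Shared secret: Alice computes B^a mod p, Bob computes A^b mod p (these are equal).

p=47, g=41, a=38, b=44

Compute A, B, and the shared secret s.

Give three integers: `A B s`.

A = 41^38 mod 47  (bits of 38 = 100110)
  bit 0 = 1: r = r^2 * 41 mod 47 = 1^2 * 41 = 1*41 = 41
  bit 1 = 0: r = r^2 mod 47 = 41^2 = 36
  bit 2 = 0: r = r^2 mod 47 = 36^2 = 27
  bit 3 = 1: r = r^2 * 41 mod 47 = 27^2 * 41 = 24*41 = 44
  bit 4 = 1: r = r^2 * 41 mod 47 = 44^2 * 41 = 9*41 = 40
  bit 5 = 0: r = r^2 mod 47 = 40^2 = 2
  -> A = 2
B = 41^44 mod 47  (bits of 44 = 101100)
  bit 0 = 1: r = r^2 * 41 mod 47 = 1^2 * 41 = 1*41 = 41
  bit 1 = 0: r = r^2 mod 47 = 41^2 = 36
  bit 2 = 1: r = r^2 * 41 mod 47 = 36^2 * 41 = 27*41 = 26
  bit 3 = 1: r = r^2 * 41 mod 47 = 26^2 * 41 = 18*41 = 33
  bit 4 = 0: r = r^2 mod 47 = 33^2 = 8
  bit 5 = 0: r = r^2 mod 47 = 8^2 = 17
  -> B = 17
s = B^a = 17^38 mod 47  (bits of 38 = 100110)
  bit 0 = 1: r = r^2 * 17 mod 47 = 1^2 * 17 = 1*17 = 17
  bit 1 = 0: r = r^2 mod 47 = 17^2 = 7
  bit 2 = 0: r = r^2 mod 47 = 7^2 = 2
  bit 3 = 1: r = r^2 * 17 mod 47 = 2^2 * 17 = 4*17 = 21
  bit 4 = 1: r = r^2 * 17 mod 47 = 21^2 * 17 = 18*17 = 24
  bit 5 = 0: r = r^2 mod 47 = 24^2 = 12
  -> s = B^a = 12

Answer: 2 17 12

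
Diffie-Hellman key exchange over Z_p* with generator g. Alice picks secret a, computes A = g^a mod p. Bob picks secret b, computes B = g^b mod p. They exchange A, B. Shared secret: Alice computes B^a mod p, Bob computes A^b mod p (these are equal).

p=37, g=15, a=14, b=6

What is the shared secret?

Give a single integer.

A = 15^14 mod 37  (bits of 14 = 1110)
  bit 0 = 1: r = r^2 * 15 mod 37 = 1^2 * 15 = 1*15 = 15
  bit 1 = 1: r = r^2 * 15 mod 37 = 15^2 * 15 = 3*15 = 8
  bit 2 = 1: r = r^2 * 15 mod 37 = 8^2 * 15 = 27*15 = 35
  bit 3 = 0: r = r^2 mod 37 = 35^2 = 4
  -> A = 4
B = 15^6 mod 37  (bits of 6 = 110)
  bit 0 = 1: r = r^2 * 15 mod 37 = 1^2 * 15 = 1*15 = 15
  bit 1 = 1: r = r^2 * 15 mod 37 = 15^2 * 15 = 3*15 = 8
  bit 2 = 0: r = r^2 mod 37 = 8^2 = 27
  -> B = 27
s = B^a = 27^14 mod 37  (bits of 14 = 1110)
  bit 0 = 1: r = r^2 * 27 mod 37 = 1^2 * 27 = 1*27 = 27
  bit 1 = 1: r = r^2 * 27 mod 37 = 27^2 * 27 = 26*27 = 36
  bit 2 = 1: r = r^2 * 27 mod 37 = 36^2 * 27 = 1*27 = 27
  bit 3 = 0: r = r^2 mod 37 = 27^2 = 26
  -> s = B^a = 26

Answer: 26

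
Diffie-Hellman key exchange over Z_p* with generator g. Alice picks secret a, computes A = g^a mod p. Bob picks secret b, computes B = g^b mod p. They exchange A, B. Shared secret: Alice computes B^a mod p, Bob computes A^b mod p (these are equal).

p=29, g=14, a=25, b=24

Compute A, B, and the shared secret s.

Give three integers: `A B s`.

Answer: 21 16 25

Derivation:
A = 14^25 mod 29  (bits of 25 = 11001)
  bit 0 = 1: r = r^2 * 14 mod 29 = 1^2 * 14 = 1*14 = 14
  bit 1 = 1: r = r^2 * 14 mod 29 = 14^2 * 14 = 22*14 = 18
  bit 2 = 0: r = r^2 mod 29 = 18^2 = 5
  bit 3 = 0: r = r^2 mod 29 = 5^2 = 25
  bit 4 = 1: r = r^2 * 14 mod 29 = 25^2 * 14 = 16*14 = 21
  -> A = 21
B = 14^24 mod 29  (bits of 24 = 11000)
  bit 0 = 1: r = r^2 * 14 mod 29 = 1^2 * 14 = 1*14 = 14
  bit 1 = 1: r = r^2 * 14 mod 29 = 14^2 * 14 = 22*14 = 18
  bit 2 = 0: r = r^2 mod 29 = 18^2 = 5
  bit 3 = 0: r = r^2 mod 29 = 5^2 = 25
  bit 4 = 0: r = r^2 mod 29 = 25^2 = 16
  -> B = 16
s = B^a = 16^25 mod 29  (bits of 25 = 11001)
  bit 0 = 1: r = r^2 * 16 mod 29 = 1^2 * 16 = 1*16 = 16
  bit 1 = 1: r = r^2 * 16 mod 29 = 16^2 * 16 = 24*16 = 7
  bit 2 = 0: r = r^2 mod 29 = 7^2 = 20
  bit 3 = 0: r = r^2 mod 29 = 20^2 = 23
  bit 4 = 1: r = r^2 * 16 mod 29 = 23^2 * 16 = 7*16 = 25
  -> s = B^a = 25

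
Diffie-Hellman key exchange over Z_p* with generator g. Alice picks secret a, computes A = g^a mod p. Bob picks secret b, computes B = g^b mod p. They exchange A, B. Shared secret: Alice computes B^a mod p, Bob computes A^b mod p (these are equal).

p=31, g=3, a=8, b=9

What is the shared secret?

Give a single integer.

Answer: 8

Derivation:
A = 3^8 mod 31  (bits of 8 = 1000)
  bit 0 = 1: r = r^2 * 3 mod 31 = 1^2 * 3 = 1*3 = 3
  bit 1 = 0: r = r^2 mod 31 = 3^2 = 9
  bit 2 = 0: r = r^2 mod 31 = 9^2 = 19
  bit 3 = 0: r = r^2 mod 31 = 19^2 = 20
  -> A = 20
B = 3^9 mod 31  (bits of 9 = 1001)
  bit 0 = 1: r = r^2 * 3 mod 31 = 1^2 * 3 = 1*3 = 3
  bit 1 = 0: r = r^2 mod 31 = 3^2 = 9
  bit 2 = 0: r = r^2 mod 31 = 9^2 = 19
  bit 3 = 1: r = r^2 * 3 mod 31 = 19^2 * 3 = 20*3 = 29
  -> B = 29
s = B^a = 29^8 mod 31  (bits of 8 = 1000)
  bit 0 = 1: r = r^2 * 29 mod 31 = 1^2 * 29 = 1*29 = 29
  bit 1 = 0: r = r^2 mod 31 = 29^2 = 4
  bit 2 = 0: r = r^2 mod 31 = 4^2 = 16
  bit 3 = 0: r = r^2 mod 31 = 16^2 = 8
  -> s = B^a = 8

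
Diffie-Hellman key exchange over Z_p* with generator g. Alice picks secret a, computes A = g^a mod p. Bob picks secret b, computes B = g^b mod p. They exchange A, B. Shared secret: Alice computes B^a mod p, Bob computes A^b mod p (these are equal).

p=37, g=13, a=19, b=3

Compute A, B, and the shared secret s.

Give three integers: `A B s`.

Answer: 24 14 23

Derivation:
A = 13^19 mod 37  (bits of 19 = 10011)
  bit 0 = 1: r = r^2 * 13 mod 37 = 1^2 * 13 = 1*13 = 13
  bit 1 = 0: r = r^2 mod 37 = 13^2 = 21
  bit 2 = 0: r = r^2 mod 37 = 21^2 = 34
  bit 3 = 1: r = r^2 * 13 mod 37 = 34^2 * 13 = 9*13 = 6
  bit 4 = 1: r = r^2 * 13 mod 37 = 6^2 * 13 = 36*13 = 24
  -> A = 24
B = 13^3 mod 37  (bits of 3 = 11)
  bit 0 = 1: r = r^2 * 13 mod 37 = 1^2 * 13 = 1*13 = 13
  bit 1 = 1: r = r^2 * 13 mod 37 = 13^2 * 13 = 21*13 = 14
  -> B = 14
s = B^a = 14^19 mod 37  (bits of 19 = 10011)
  bit 0 = 1: r = r^2 * 14 mod 37 = 1^2 * 14 = 1*14 = 14
  bit 1 = 0: r = r^2 mod 37 = 14^2 = 11
  bit 2 = 0: r = r^2 mod 37 = 11^2 = 10
  bit 3 = 1: r = r^2 * 14 mod 37 = 10^2 * 14 = 26*14 = 31
  bit 4 = 1: r = r^2 * 14 mod 37 = 31^2 * 14 = 36*14 = 23
  -> s = B^a = 23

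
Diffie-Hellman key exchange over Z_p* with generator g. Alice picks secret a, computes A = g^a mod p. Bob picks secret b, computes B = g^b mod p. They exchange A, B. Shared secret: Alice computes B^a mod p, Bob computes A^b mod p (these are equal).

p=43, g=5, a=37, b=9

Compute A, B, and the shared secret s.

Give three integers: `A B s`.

Answer: 3 22 32

Derivation:
A = 5^37 mod 43  (bits of 37 = 100101)
  bit 0 = 1: r = r^2 * 5 mod 43 = 1^2 * 5 = 1*5 = 5
  bit 1 = 0: r = r^2 mod 43 = 5^2 = 25
  bit 2 = 0: r = r^2 mod 43 = 25^2 = 23
  bit 3 = 1: r = r^2 * 5 mod 43 = 23^2 * 5 = 13*5 = 22
  bit 4 = 0: r = r^2 mod 43 = 22^2 = 11
  bit 5 = 1: r = r^2 * 5 mod 43 = 11^2 * 5 = 35*5 = 3
  -> A = 3
B = 5^9 mod 43  (bits of 9 = 1001)
  bit 0 = 1: r = r^2 * 5 mod 43 = 1^2 * 5 = 1*5 = 5
  bit 1 = 0: r = r^2 mod 43 = 5^2 = 25
  bit 2 = 0: r = r^2 mod 43 = 25^2 = 23
  bit 3 = 1: r = r^2 * 5 mod 43 = 23^2 * 5 = 13*5 = 22
  -> B = 22
s = B^a = 22^37 mod 43  (bits of 37 = 100101)
  bit 0 = 1: r = r^2 * 22 mod 43 = 1^2 * 22 = 1*22 = 22
  bit 1 = 0: r = r^2 mod 43 = 22^2 = 11
  bit 2 = 0: r = r^2 mod 43 = 11^2 = 35
  bit 3 = 1: r = r^2 * 22 mod 43 = 35^2 * 22 = 21*22 = 32
  bit 4 = 0: r = r^2 mod 43 = 32^2 = 35
  bit 5 = 1: r = r^2 * 22 mod 43 = 35^2 * 22 = 21*22 = 32
  -> s = B^a = 32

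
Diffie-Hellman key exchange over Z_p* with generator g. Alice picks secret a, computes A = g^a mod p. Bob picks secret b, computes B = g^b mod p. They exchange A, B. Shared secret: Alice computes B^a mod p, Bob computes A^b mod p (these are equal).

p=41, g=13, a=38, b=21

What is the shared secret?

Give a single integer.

A = 13^38 mod 41  (bits of 38 = 100110)
  bit 0 = 1: r = r^2 * 13 mod 41 = 1^2 * 13 = 1*13 = 13
  bit 1 = 0: r = r^2 mod 41 = 13^2 = 5
  bit 2 = 0: r = r^2 mod 41 = 5^2 = 25
  bit 3 = 1: r = r^2 * 13 mod 41 = 25^2 * 13 = 10*13 = 7
  bit 4 = 1: r = r^2 * 13 mod 41 = 7^2 * 13 = 8*13 = 22
  bit 5 = 0: r = r^2 mod 41 = 22^2 = 33
  -> A = 33
B = 13^21 mod 41  (bits of 21 = 10101)
  bit 0 = 1: r = r^2 * 13 mod 41 = 1^2 * 13 = 1*13 = 13
  bit 1 = 0: r = r^2 mod 41 = 13^2 = 5
  bit 2 = 1: r = r^2 * 13 mod 41 = 5^2 * 13 = 25*13 = 38
  bit 3 = 0: r = r^2 mod 41 = 38^2 = 9
  bit 4 = 1: r = r^2 * 13 mod 41 = 9^2 * 13 = 40*13 = 28
  -> B = 28
s = B^a = 28^38 mod 41  (bits of 38 = 100110)
  bit 0 = 1: r = r^2 * 28 mod 41 = 1^2 * 28 = 1*28 = 28
  bit 1 = 0: r = r^2 mod 41 = 28^2 = 5
  bit 2 = 0: r = r^2 mod 41 = 5^2 = 25
  bit 3 = 1: r = r^2 * 28 mod 41 = 25^2 * 28 = 10*28 = 34
  bit 4 = 1: r = r^2 * 28 mod 41 = 34^2 * 28 = 8*28 = 19
  bit 5 = 0: r = r^2 mod 41 = 19^2 = 33
  -> s = B^a = 33

Answer: 33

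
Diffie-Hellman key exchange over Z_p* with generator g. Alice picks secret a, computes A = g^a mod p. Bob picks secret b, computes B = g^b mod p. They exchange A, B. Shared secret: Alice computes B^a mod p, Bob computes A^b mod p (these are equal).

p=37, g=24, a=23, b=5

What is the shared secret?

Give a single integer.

A = 24^23 mod 37  (bits of 23 = 10111)
  bit 0 = 1: r = r^2 * 24 mod 37 = 1^2 * 24 = 1*24 = 24
  bit 1 = 0: r = r^2 mod 37 = 24^2 = 21
  bit 2 = 1: r = r^2 * 24 mod 37 = 21^2 * 24 = 34*24 = 2
  bit 3 = 1: r = r^2 * 24 mod 37 = 2^2 * 24 = 4*24 = 22
  bit 4 = 1: r = r^2 * 24 mod 37 = 22^2 * 24 = 3*24 = 35
  -> A = 35
B = 24^5 mod 37  (bits of 5 = 101)
  bit 0 = 1: r = r^2 * 24 mod 37 = 1^2 * 24 = 1*24 = 24
  bit 1 = 0: r = r^2 mod 37 = 24^2 = 21
  bit 2 = 1: r = r^2 * 24 mod 37 = 21^2 * 24 = 34*24 = 2
  -> B = 2
s = B^a = 2^23 mod 37  (bits of 23 = 10111)
  bit 0 = 1: r = r^2 * 2 mod 37 = 1^2 * 2 = 1*2 = 2
  bit 1 = 0: r = r^2 mod 37 = 2^2 = 4
  bit 2 = 1: r = r^2 * 2 mod 37 = 4^2 * 2 = 16*2 = 32
  bit 3 = 1: r = r^2 * 2 mod 37 = 32^2 * 2 = 25*2 = 13
  bit 4 = 1: r = r^2 * 2 mod 37 = 13^2 * 2 = 21*2 = 5
  -> s = B^a = 5

Answer: 5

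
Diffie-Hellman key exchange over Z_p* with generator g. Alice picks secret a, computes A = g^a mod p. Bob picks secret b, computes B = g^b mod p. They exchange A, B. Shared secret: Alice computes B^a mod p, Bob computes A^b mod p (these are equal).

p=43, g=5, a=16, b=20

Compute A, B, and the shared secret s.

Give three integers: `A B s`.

Answer: 40 17 14

Derivation:
A = 5^16 mod 43  (bits of 16 = 10000)
  bit 0 = 1: r = r^2 * 5 mod 43 = 1^2 * 5 = 1*5 = 5
  bit 1 = 0: r = r^2 mod 43 = 5^2 = 25
  bit 2 = 0: r = r^2 mod 43 = 25^2 = 23
  bit 3 = 0: r = r^2 mod 43 = 23^2 = 13
  bit 4 = 0: r = r^2 mod 43 = 13^2 = 40
  -> A = 40
B = 5^20 mod 43  (bits of 20 = 10100)
  bit 0 = 1: r = r^2 * 5 mod 43 = 1^2 * 5 = 1*5 = 5
  bit 1 = 0: r = r^2 mod 43 = 5^2 = 25
  bit 2 = 1: r = r^2 * 5 mod 43 = 25^2 * 5 = 23*5 = 29
  bit 3 = 0: r = r^2 mod 43 = 29^2 = 24
  bit 4 = 0: r = r^2 mod 43 = 24^2 = 17
  -> B = 17
s = B^a = 17^16 mod 43  (bits of 16 = 10000)
  bit 0 = 1: r = r^2 * 17 mod 43 = 1^2 * 17 = 1*17 = 17
  bit 1 = 0: r = r^2 mod 43 = 17^2 = 31
  bit 2 = 0: r = r^2 mod 43 = 31^2 = 15
  bit 3 = 0: r = r^2 mod 43 = 15^2 = 10
  bit 4 = 0: r = r^2 mod 43 = 10^2 = 14
  -> s = B^a = 14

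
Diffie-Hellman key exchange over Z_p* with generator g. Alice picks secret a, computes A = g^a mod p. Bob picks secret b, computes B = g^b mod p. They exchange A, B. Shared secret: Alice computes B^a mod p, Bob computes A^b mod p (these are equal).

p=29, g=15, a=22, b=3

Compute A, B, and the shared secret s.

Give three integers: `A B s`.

Answer: 6 11 13

Derivation:
A = 15^22 mod 29  (bits of 22 = 10110)
  bit 0 = 1: r = r^2 * 15 mod 29 = 1^2 * 15 = 1*15 = 15
  bit 1 = 0: r = r^2 mod 29 = 15^2 = 22
  bit 2 = 1: r = r^2 * 15 mod 29 = 22^2 * 15 = 20*15 = 10
  bit 3 = 1: r = r^2 * 15 mod 29 = 10^2 * 15 = 13*15 = 21
  bit 4 = 0: r = r^2 mod 29 = 21^2 = 6
  -> A = 6
B = 15^3 mod 29  (bits of 3 = 11)
  bit 0 = 1: r = r^2 * 15 mod 29 = 1^2 * 15 = 1*15 = 15
  bit 1 = 1: r = r^2 * 15 mod 29 = 15^2 * 15 = 22*15 = 11
  -> B = 11
s = B^a = 11^22 mod 29  (bits of 22 = 10110)
  bit 0 = 1: r = r^2 * 11 mod 29 = 1^2 * 11 = 1*11 = 11
  bit 1 = 0: r = r^2 mod 29 = 11^2 = 5
  bit 2 = 1: r = r^2 * 11 mod 29 = 5^2 * 11 = 25*11 = 14
  bit 3 = 1: r = r^2 * 11 mod 29 = 14^2 * 11 = 22*11 = 10
  bit 4 = 0: r = r^2 mod 29 = 10^2 = 13
  -> s = B^a = 13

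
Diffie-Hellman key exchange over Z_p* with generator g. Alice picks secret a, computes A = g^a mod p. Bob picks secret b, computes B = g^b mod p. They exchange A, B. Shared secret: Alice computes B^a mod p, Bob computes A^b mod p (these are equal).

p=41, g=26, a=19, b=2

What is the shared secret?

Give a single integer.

Answer: 39

Derivation:
A = 26^19 mod 41  (bits of 19 = 10011)
  bit 0 = 1: r = r^2 * 26 mod 41 = 1^2 * 26 = 1*26 = 26
  bit 1 = 0: r = r^2 mod 41 = 26^2 = 20
  bit 2 = 0: r = r^2 mod 41 = 20^2 = 31
  bit 3 = 1: r = r^2 * 26 mod 41 = 31^2 * 26 = 18*26 = 17
  bit 4 = 1: r = r^2 * 26 mod 41 = 17^2 * 26 = 2*26 = 11
  -> A = 11
B = 26^2 mod 41  (bits of 2 = 10)
  bit 0 = 1: r = r^2 * 26 mod 41 = 1^2 * 26 = 1*26 = 26
  bit 1 = 0: r = r^2 mod 41 = 26^2 = 20
  -> B = 20
s = B^a = 20^19 mod 41  (bits of 19 = 10011)
  bit 0 = 1: r = r^2 * 20 mod 41 = 1^2 * 20 = 1*20 = 20
  bit 1 = 0: r = r^2 mod 41 = 20^2 = 31
  bit 2 = 0: r = r^2 mod 41 = 31^2 = 18
  bit 3 = 1: r = r^2 * 20 mod 41 = 18^2 * 20 = 37*20 = 2
  bit 4 = 1: r = r^2 * 20 mod 41 = 2^2 * 20 = 4*20 = 39
  -> s = B^a = 39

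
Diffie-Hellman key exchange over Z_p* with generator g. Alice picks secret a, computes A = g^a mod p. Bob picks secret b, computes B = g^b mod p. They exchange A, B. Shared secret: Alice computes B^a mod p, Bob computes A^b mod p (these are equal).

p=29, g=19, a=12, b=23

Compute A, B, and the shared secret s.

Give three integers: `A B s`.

A = 19^12 mod 29  (bits of 12 = 1100)
  bit 0 = 1: r = r^2 * 19 mod 29 = 1^2 * 19 = 1*19 = 19
  bit 1 = 1: r = r^2 * 19 mod 29 = 19^2 * 19 = 13*19 = 15
  bit 2 = 0: r = r^2 mod 29 = 15^2 = 22
  bit 3 = 0: r = r^2 mod 29 = 22^2 = 20
  -> A = 20
B = 19^23 mod 29  (bits of 23 = 10111)
  bit 0 = 1: r = r^2 * 19 mod 29 = 1^2 * 19 = 1*19 = 19
  bit 1 = 0: r = r^2 mod 29 = 19^2 = 13
  bit 2 = 1: r = r^2 * 19 mod 29 = 13^2 * 19 = 24*19 = 21
  bit 3 = 1: r = r^2 * 19 mod 29 = 21^2 * 19 = 6*19 = 27
  bit 4 = 1: r = r^2 * 19 mod 29 = 27^2 * 19 = 4*19 = 18
  -> B = 18
s = B^a = 18^12 mod 29  (bits of 12 = 1100)
  bit 0 = 1: r = r^2 * 18 mod 29 = 1^2 * 18 = 1*18 = 18
  bit 1 = 1: r = r^2 * 18 mod 29 = 18^2 * 18 = 5*18 = 3
  bit 2 = 0: r = r^2 mod 29 = 3^2 = 9
  bit 3 = 0: r = r^2 mod 29 = 9^2 = 23
  -> s = B^a = 23

Answer: 20 18 23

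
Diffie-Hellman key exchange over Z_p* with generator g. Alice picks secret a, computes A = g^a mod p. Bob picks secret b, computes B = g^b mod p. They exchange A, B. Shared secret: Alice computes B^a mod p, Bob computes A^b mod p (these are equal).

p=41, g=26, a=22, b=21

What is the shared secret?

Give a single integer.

A = 26^22 mod 41  (bits of 22 = 10110)
  bit 0 = 1: r = r^2 * 26 mod 41 = 1^2 * 26 = 1*26 = 26
  bit 1 = 0: r = r^2 mod 41 = 26^2 = 20
  bit 2 = 1: r = r^2 * 26 mod 41 = 20^2 * 26 = 31*26 = 27
  bit 3 = 1: r = r^2 * 26 mod 41 = 27^2 * 26 = 32*26 = 12
  bit 4 = 0: r = r^2 mod 41 = 12^2 = 21
  -> A = 21
B = 26^21 mod 41  (bits of 21 = 10101)
  bit 0 = 1: r = r^2 * 26 mod 41 = 1^2 * 26 = 1*26 = 26
  bit 1 = 0: r = r^2 mod 41 = 26^2 = 20
  bit 2 = 1: r = r^2 * 26 mod 41 = 20^2 * 26 = 31*26 = 27
  bit 3 = 0: r = r^2 mod 41 = 27^2 = 32
  bit 4 = 1: r = r^2 * 26 mod 41 = 32^2 * 26 = 40*26 = 15
  -> B = 15
s = B^a = 15^22 mod 41  (bits of 22 = 10110)
  bit 0 = 1: r = r^2 * 15 mod 41 = 1^2 * 15 = 1*15 = 15
  bit 1 = 0: r = r^2 mod 41 = 15^2 = 20
  bit 2 = 1: r = r^2 * 15 mod 41 = 20^2 * 15 = 31*15 = 14
  bit 3 = 1: r = r^2 * 15 mod 41 = 14^2 * 15 = 32*15 = 29
  bit 4 = 0: r = r^2 mod 41 = 29^2 = 21
  -> s = B^a = 21

Answer: 21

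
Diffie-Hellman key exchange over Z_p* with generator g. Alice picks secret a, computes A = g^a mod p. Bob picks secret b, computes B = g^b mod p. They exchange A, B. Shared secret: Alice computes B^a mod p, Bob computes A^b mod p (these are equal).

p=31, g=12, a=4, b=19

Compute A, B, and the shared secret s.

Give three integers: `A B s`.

A = 12^4 mod 31  (bits of 4 = 100)
  bit 0 = 1: r = r^2 * 12 mod 31 = 1^2 * 12 = 1*12 = 12
  bit 1 = 0: r = r^2 mod 31 = 12^2 = 20
  bit 2 = 0: r = r^2 mod 31 = 20^2 = 28
  -> A = 28
B = 12^19 mod 31  (bits of 19 = 10011)
  bit 0 = 1: r = r^2 * 12 mod 31 = 1^2 * 12 = 1*12 = 12
  bit 1 = 0: r = r^2 mod 31 = 12^2 = 20
  bit 2 = 0: r = r^2 mod 31 = 20^2 = 28
  bit 3 = 1: r = r^2 * 12 mod 31 = 28^2 * 12 = 9*12 = 15
  bit 4 = 1: r = r^2 * 12 mod 31 = 15^2 * 12 = 8*12 = 3
  -> B = 3
s = B^a = 3^4 mod 31  (bits of 4 = 100)
  bit 0 = 1: r = r^2 * 3 mod 31 = 1^2 * 3 = 1*3 = 3
  bit 1 = 0: r = r^2 mod 31 = 3^2 = 9
  bit 2 = 0: r = r^2 mod 31 = 9^2 = 19
  -> s = B^a = 19

Answer: 28 3 19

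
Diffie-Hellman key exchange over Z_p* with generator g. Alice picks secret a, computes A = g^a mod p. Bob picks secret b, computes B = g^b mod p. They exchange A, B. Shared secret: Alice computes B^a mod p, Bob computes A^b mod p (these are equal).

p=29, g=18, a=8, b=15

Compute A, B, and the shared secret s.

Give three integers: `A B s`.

A = 18^8 mod 29  (bits of 8 = 1000)
  bit 0 = 1: r = r^2 * 18 mod 29 = 1^2 * 18 = 1*18 = 18
  bit 1 = 0: r = r^2 mod 29 = 18^2 = 5
  bit 2 = 0: r = r^2 mod 29 = 5^2 = 25
  bit 3 = 0: r = r^2 mod 29 = 25^2 = 16
  -> A = 16
B = 18^15 mod 29  (bits of 15 = 1111)
  bit 0 = 1: r = r^2 * 18 mod 29 = 1^2 * 18 = 1*18 = 18
  bit 1 = 1: r = r^2 * 18 mod 29 = 18^2 * 18 = 5*18 = 3
  bit 2 = 1: r = r^2 * 18 mod 29 = 3^2 * 18 = 9*18 = 17
  bit 3 = 1: r = r^2 * 18 mod 29 = 17^2 * 18 = 28*18 = 11
  -> B = 11
s = B^a = 11^8 mod 29  (bits of 8 = 1000)
  bit 0 = 1: r = r^2 * 11 mod 29 = 1^2 * 11 = 1*11 = 11
  bit 1 = 0: r = r^2 mod 29 = 11^2 = 5
  bit 2 = 0: r = r^2 mod 29 = 5^2 = 25
  bit 3 = 0: r = r^2 mod 29 = 25^2 = 16
  -> s = B^a = 16

Answer: 16 11 16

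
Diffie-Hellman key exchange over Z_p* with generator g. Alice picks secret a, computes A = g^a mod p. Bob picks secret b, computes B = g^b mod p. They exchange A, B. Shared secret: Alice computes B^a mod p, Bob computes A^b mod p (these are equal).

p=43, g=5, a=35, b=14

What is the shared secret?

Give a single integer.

A = 5^35 mod 43  (bits of 35 = 100011)
  bit 0 = 1: r = r^2 * 5 mod 43 = 1^2 * 5 = 1*5 = 5
  bit 1 = 0: r = r^2 mod 43 = 5^2 = 25
  bit 2 = 0: r = r^2 mod 43 = 25^2 = 23
  bit 3 = 0: r = r^2 mod 43 = 23^2 = 13
  bit 4 = 1: r = r^2 * 5 mod 43 = 13^2 * 5 = 40*5 = 28
  bit 5 = 1: r = r^2 * 5 mod 43 = 28^2 * 5 = 10*5 = 7
  -> A = 7
B = 5^14 mod 43  (bits of 14 = 1110)
  bit 0 = 1: r = r^2 * 5 mod 43 = 1^2 * 5 = 1*5 = 5
  bit 1 = 1: r = r^2 * 5 mod 43 = 5^2 * 5 = 25*5 = 39
  bit 2 = 1: r = r^2 * 5 mod 43 = 39^2 * 5 = 16*5 = 37
  bit 3 = 0: r = r^2 mod 43 = 37^2 = 36
  -> B = 36
s = B^a = 36^35 mod 43  (bits of 35 = 100011)
  bit 0 = 1: r = r^2 * 36 mod 43 = 1^2 * 36 = 1*36 = 36
  bit 1 = 0: r = r^2 mod 43 = 36^2 = 6
  bit 2 = 0: r = r^2 mod 43 = 6^2 = 36
  bit 3 = 0: r = r^2 mod 43 = 36^2 = 6
  bit 4 = 1: r = r^2 * 36 mod 43 = 6^2 * 36 = 36*36 = 6
  bit 5 = 1: r = r^2 * 36 mod 43 = 6^2 * 36 = 36*36 = 6
  -> s = B^a = 6

Answer: 6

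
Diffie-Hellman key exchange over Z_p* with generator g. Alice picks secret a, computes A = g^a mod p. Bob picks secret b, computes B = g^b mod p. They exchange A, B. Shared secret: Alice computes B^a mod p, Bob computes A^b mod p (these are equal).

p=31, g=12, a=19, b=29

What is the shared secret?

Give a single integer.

Answer: 21

Derivation:
A = 12^19 mod 31  (bits of 19 = 10011)
  bit 0 = 1: r = r^2 * 12 mod 31 = 1^2 * 12 = 1*12 = 12
  bit 1 = 0: r = r^2 mod 31 = 12^2 = 20
  bit 2 = 0: r = r^2 mod 31 = 20^2 = 28
  bit 3 = 1: r = r^2 * 12 mod 31 = 28^2 * 12 = 9*12 = 15
  bit 4 = 1: r = r^2 * 12 mod 31 = 15^2 * 12 = 8*12 = 3
  -> A = 3
B = 12^29 mod 31  (bits of 29 = 11101)
  bit 0 = 1: r = r^2 * 12 mod 31 = 1^2 * 12 = 1*12 = 12
  bit 1 = 1: r = r^2 * 12 mod 31 = 12^2 * 12 = 20*12 = 23
  bit 2 = 1: r = r^2 * 12 mod 31 = 23^2 * 12 = 2*12 = 24
  bit 3 = 0: r = r^2 mod 31 = 24^2 = 18
  bit 4 = 1: r = r^2 * 12 mod 31 = 18^2 * 12 = 14*12 = 13
  -> B = 13
s = B^a = 13^19 mod 31  (bits of 19 = 10011)
  bit 0 = 1: r = r^2 * 13 mod 31 = 1^2 * 13 = 1*13 = 13
  bit 1 = 0: r = r^2 mod 31 = 13^2 = 14
  bit 2 = 0: r = r^2 mod 31 = 14^2 = 10
  bit 3 = 1: r = r^2 * 13 mod 31 = 10^2 * 13 = 7*13 = 29
  bit 4 = 1: r = r^2 * 13 mod 31 = 29^2 * 13 = 4*13 = 21
  -> s = B^a = 21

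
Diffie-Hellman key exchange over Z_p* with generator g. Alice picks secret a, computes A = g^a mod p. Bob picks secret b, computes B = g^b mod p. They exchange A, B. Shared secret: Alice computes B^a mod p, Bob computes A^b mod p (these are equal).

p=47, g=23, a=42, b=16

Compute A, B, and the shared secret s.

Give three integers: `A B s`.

A = 23^42 mod 47  (bits of 42 = 101010)
  bit 0 = 1: r = r^2 * 23 mod 47 = 1^2 * 23 = 1*23 = 23
  bit 1 = 0: r = r^2 mod 47 = 23^2 = 12
  bit 2 = 1: r = r^2 * 23 mod 47 = 12^2 * 23 = 3*23 = 22
  bit 3 = 0: r = r^2 mod 47 = 22^2 = 14
  bit 4 = 1: r = r^2 * 23 mod 47 = 14^2 * 23 = 8*23 = 43
  bit 5 = 0: r = r^2 mod 47 = 43^2 = 16
  -> A = 16
B = 23^16 mod 47  (bits of 16 = 10000)
  bit 0 = 1: r = r^2 * 23 mod 47 = 1^2 * 23 = 1*23 = 23
  bit 1 = 0: r = r^2 mod 47 = 23^2 = 12
  bit 2 = 0: r = r^2 mod 47 = 12^2 = 3
  bit 3 = 0: r = r^2 mod 47 = 3^2 = 9
  bit 4 = 0: r = r^2 mod 47 = 9^2 = 34
  -> B = 34
s = B^a = 34^42 mod 47  (bits of 42 = 101010)
  bit 0 = 1: r = r^2 * 34 mod 47 = 1^2 * 34 = 1*34 = 34
  bit 1 = 0: r = r^2 mod 47 = 34^2 = 28
  bit 2 = 1: r = r^2 * 34 mod 47 = 28^2 * 34 = 32*34 = 7
  bit 3 = 0: r = r^2 mod 47 = 7^2 = 2
  bit 4 = 1: r = r^2 * 34 mod 47 = 2^2 * 34 = 4*34 = 42
  bit 5 = 0: r = r^2 mod 47 = 42^2 = 25
  -> s = B^a = 25

Answer: 16 34 25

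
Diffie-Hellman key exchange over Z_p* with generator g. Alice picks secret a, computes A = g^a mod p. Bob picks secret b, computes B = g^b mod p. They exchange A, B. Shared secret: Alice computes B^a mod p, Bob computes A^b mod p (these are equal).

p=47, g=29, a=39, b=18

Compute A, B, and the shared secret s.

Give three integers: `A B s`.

Answer: 39 7 21

Derivation:
A = 29^39 mod 47  (bits of 39 = 100111)
  bit 0 = 1: r = r^2 * 29 mod 47 = 1^2 * 29 = 1*29 = 29
  bit 1 = 0: r = r^2 mod 47 = 29^2 = 42
  bit 2 = 0: r = r^2 mod 47 = 42^2 = 25
  bit 3 = 1: r = r^2 * 29 mod 47 = 25^2 * 29 = 14*29 = 30
  bit 4 = 1: r = r^2 * 29 mod 47 = 30^2 * 29 = 7*29 = 15
  bit 5 = 1: r = r^2 * 29 mod 47 = 15^2 * 29 = 37*29 = 39
  -> A = 39
B = 29^18 mod 47  (bits of 18 = 10010)
  bit 0 = 1: r = r^2 * 29 mod 47 = 1^2 * 29 = 1*29 = 29
  bit 1 = 0: r = r^2 mod 47 = 29^2 = 42
  bit 2 = 0: r = r^2 mod 47 = 42^2 = 25
  bit 3 = 1: r = r^2 * 29 mod 47 = 25^2 * 29 = 14*29 = 30
  bit 4 = 0: r = r^2 mod 47 = 30^2 = 7
  -> B = 7
s = B^a = 7^39 mod 47  (bits of 39 = 100111)
  bit 0 = 1: r = r^2 * 7 mod 47 = 1^2 * 7 = 1*7 = 7
  bit 1 = 0: r = r^2 mod 47 = 7^2 = 2
  bit 2 = 0: r = r^2 mod 47 = 2^2 = 4
  bit 3 = 1: r = r^2 * 7 mod 47 = 4^2 * 7 = 16*7 = 18
  bit 4 = 1: r = r^2 * 7 mod 47 = 18^2 * 7 = 42*7 = 12
  bit 5 = 1: r = r^2 * 7 mod 47 = 12^2 * 7 = 3*7 = 21
  -> s = B^a = 21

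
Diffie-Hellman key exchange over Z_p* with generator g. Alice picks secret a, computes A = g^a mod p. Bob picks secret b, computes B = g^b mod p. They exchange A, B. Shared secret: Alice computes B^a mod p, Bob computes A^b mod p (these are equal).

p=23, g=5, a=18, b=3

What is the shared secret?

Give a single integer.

Answer: 9

Derivation:
A = 5^18 mod 23  (bits of 18 = 10010)
  bit 0 = 1: r = r^2 * 5 mod 23 = 1^2 * 5 = 1*5 = 5
  bit 1 = 0: r = r^2 mod 23 = 5^2 = 2
  bit 2 = 0: r = r^2 mod 23 = 2^2 = 4
  bit 3 = 1: r = r^2 * 5 mod 23 = 4^2 * 5 = 16*5 = 11
  bit 4 = 0: r = r^2 mod 23 = 11^2 = 6
  -> A = 6
B = 5^3 mod 23  (bits of 3 = 11)
  bit 0 = 1: r = r^2 * 5 mod 23 = 1^2 * 5 = 1*5 = 5
  bit 1 = 1: r = r^2 * 5 mod 23 = 5^2 * 5 = 2*5 = 10
  -> B = 10
s = B^a = 10^18 mod 23  (bits of 18 = 10010)
  bit 0 = 1: r = r^2 * 10 mod 23 = 1^2 * 10 = 1*10 = 10
  bit 1 = 0: r = r^2 mod 23 = 10^2 = 8
  bit 2 = 0: r = r^2 mod 23 = 8^2 = 18
  bit 3 = 1: r = r^2 * 10 mod 23 = 18^2 * 10 = 2*10 = 20
  bit 4 = 0: r = r^2 mod 23 = 20^2 = 9
  -> s = B^a = 9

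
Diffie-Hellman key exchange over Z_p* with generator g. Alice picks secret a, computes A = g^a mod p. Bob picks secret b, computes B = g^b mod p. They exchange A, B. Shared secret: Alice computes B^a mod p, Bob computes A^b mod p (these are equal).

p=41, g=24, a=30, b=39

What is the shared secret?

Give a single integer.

A = 24^30 mod 41  (bits of 30 = 11110)
  bit 0 = 1: r = r^2 * 24 mod 41 = 1^2 * 24 = 1*24 = 24
  bit 1 = 1: r = r^2 * 24 mod 41 = 24^2 * 24 = 2*24 = 7
  bit 2 = 1: r = r^2 * 24 mod 41 = 7^2 * 24 = 8*24 = 28
  bit 3 = 1: r = r^2 * 24 mod 41 = 28^2 * 24 = 5*24 = 38
  bit 4 = 0: r = r^2 mod 41 = 38^2 = 9
  -> A = 9
B = 24^39 mod 41  (bits of 39 = 100111)
  bit 0 = 1: r = r^2 * 24 mod 41 = 1^2 * 24 = 1*24 = 24
  bit 1 = 0: r = r^2 mod 41 = 24^2 = 2
  bit 2 = 0: r = r^2 mod 41 = 2^2 = 4
  bit 3 = 1: r = r^2 * 24 mod 41 = 4^2 * 24 = 16*24 = 15
  bit 4 = 1: r = r^2 * 24 mod 41 = 15^2 * 24 = 20*24 = 29
  bit 5 = 1: r = r^2 * 24 mod 41 = 29^2 * 24 = 21*24 = 12
  -> B = 12
s = B^a = 12^30 mod 41  (bits of 30 = 11110)
  bit 0 = 1: r = r^2 * 12 mod 41 = 1^2 * 12 = 1*12 = 12
  bit 1 = 1: r = r^2 * 12 mod 41 = 12^2 * 12 = 21*12 = 6
  bit 2 = 1: r = r^2 * 12 mod 41 = 6^2 * 12 = 36*12 = 22
  bit 3 = 1: r = r^2 * 12 mod 41 = 22^2 * 12 = 33*12 = 27
  bit 4 = 0: r = r^2 mod 41 = 27^2 = 32
  -> s = B^a = 32

Answer: 32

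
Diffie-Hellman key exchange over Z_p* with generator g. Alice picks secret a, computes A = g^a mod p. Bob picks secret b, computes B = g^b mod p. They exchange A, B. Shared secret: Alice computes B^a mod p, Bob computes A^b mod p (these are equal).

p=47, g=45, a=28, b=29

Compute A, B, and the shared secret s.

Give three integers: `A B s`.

A = 45^28 mod 47  (bits of 28 = 11100)
  bit 0 = 1: r = r^2 * 45 mod 47 = 1^2 * 45 = 1*45 = 45
  bit 1 = 1: r = r^2 * 45 mod 47 = 45^2 * 45 = 4*45 = 39
  bit 2 = 1: r = r^2 * 45 mod 47 = 39^2 * 45 = 17*45 = 13
  bit 3 = 0: r = r^2 mod 47 = 13^2 = 28
  bit 4 = 0: r = r^2 mod 47 = 28^2 = 32
  -> A = 32
B = 45^29 mod 47  (bits of 29 = 11101)
  bit 0 = 1: r = r^2 * 45 mod 47 = 1^2 * 45 = 1*45 = 45
  bit 1 = 1: r = r^2 * 45 mod 47 = 45^2 * 45 = 4*45 = 39
  bit 2 = 1: r = r^2 * 45 mod 47 = 39^2 * 45 = 17*45 = 13
  bit 3 = 0: r = r^2 mod 47 = 13^2 = 28
  bit 4 = 1: r = r^2 * 45 mod 47 = 28^2 * 45 = 32*45 = 30
  -> B = 30
s = B^a = 30^28 mod 47  (bits of 28 = 11100)
  bit 0 = 1: r = r^2 * 30 mod 47 = 1^2 * 30 = 1*30 = 30
  bit 1 = 1: r = r^2 * 30 mod 47 = 30^2 * 30 = 7*30 = 22
  bit 2 = 1: r = r^2 * 30 mod 47 = 22^2 * 30 = 14*30 = 44
  bit 3 = 0: r = r^2 mod 47 = 44^2 = 9
  bit 4 = 0: r = r^2 mod 47 = 9^2 = 34
  -> s = B^a = 34

Answer: 32 30 34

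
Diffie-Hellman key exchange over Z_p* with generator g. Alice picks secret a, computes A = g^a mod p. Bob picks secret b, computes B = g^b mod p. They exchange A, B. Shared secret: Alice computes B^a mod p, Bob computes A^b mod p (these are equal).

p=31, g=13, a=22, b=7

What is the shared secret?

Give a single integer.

A = 13^22 mod 31  (bits of 22 = 10110)
  bit 0 = 1: r = r^2 * 13 mod 31 = 1^2 * 13 = 1*13 = 13
  bit 1 = 0: r = r^2 mod 31 = 13^2 = 14
  bit 2 = 1: r = r^2 * 13 mod 31 = 14^2 * 13 = 10*13 = 6
  bit 3 = 1: r = r^2 * 13 mod 31 = 6^2 * 13 = 5*13 = 3
  bit 4 = 0: r = r^2 mod 31 = 3^2 = 9
  -> A = 9
B = 13^7 mod 31  (bits of 7 = 111)
  bit 0 = 1: r = r^2 * 13 mod 31 = 1^2 * 13 = 1*13 = 13
  bit 1 = 1: r = r^2 * 13 mod 31 = 13^2 * 13 = 14*13 = 27
  bit 2 = 1: r = r^2 * 13 mod 31 = 27^2 * 13 = 16*13 = 22
  -> B = 22
s = B^a = 22^22 mod 31  (bits of 22 = 10110)
  bit 0 = 1: r = r^2 * 22 mod 31 = 1^2 * 22 = 1*22 = 22
  bit 1 = 0: r = r^2 mod 31 = 22^2 = 19
  bit 2 = 1: r = r^2 * 22 mod 31 = 19^2 * 22 = 20*22 = 6
  bit 3 = 1: r = r^2 * 22 mod 31 = 6^2 * 22 = 5*22 = 17
  bit 4 = 0: r = r^2 mod 31 = 17^2 = 10
  -> s = B^a = 10

Answer: 10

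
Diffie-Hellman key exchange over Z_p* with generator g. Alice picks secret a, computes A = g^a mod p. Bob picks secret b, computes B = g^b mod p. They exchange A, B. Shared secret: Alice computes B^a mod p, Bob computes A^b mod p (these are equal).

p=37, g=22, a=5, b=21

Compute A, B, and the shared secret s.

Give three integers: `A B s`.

A = 22^5 mod 37  (bits of 5 = 101)
  bit 0 = 1: r = r^2 * 22 mod 37 = 1^2 * 22 = 1*22 = 22
  bit 1 = 0: r = r^2 mod 37 = 22^2 = 3
  bit 2 = 1: r = r^2 * 22 mod 37 = 3^2 * 22 = 9*22 = 13
  -> A = 13
B = 22^21 mod 37  (bits of 21 = 10101)
  bit 0 = 1: r = r^2 * 22 mod 37 = 1^2 * 22 = 1*22 = 22
  bit 1 = 0: r = r^2 mod 37 = 22^2 = 3
  bit 2 = 1: r = r^2 * 22 mod 37 = 3^2 * 22 = 9*22 = 13
  bit 3 = 0: r = r^2 mod 37 = 13^2 = 21
  bit 4 = 1: r = r^2 * 22 mod 37 = 21^2 * 22 = 34*22 = 8
  -> B = 8
s = B^a = 8^5 mod 37  (bits of 5 = 101)
  bit 0 = 1: r = r^2 * 8 mod 37 = 1^2 * 8 = 1*8 = 8
  bit 1 = 0: r = r^2 mod 37 = 8^2 = 27
  bit 2 = 1: r = r^2 * 8 mod 37 = 27^2 * 8 = 26*8 = 23
  -> s = B^a = 23

Answer: 13 8 23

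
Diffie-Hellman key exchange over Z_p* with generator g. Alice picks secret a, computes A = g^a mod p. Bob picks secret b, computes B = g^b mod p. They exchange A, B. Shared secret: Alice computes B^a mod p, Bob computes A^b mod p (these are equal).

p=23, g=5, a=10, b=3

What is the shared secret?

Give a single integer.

Answer: 16

Derivation:
A = 5^10 mod 23  (bits of 10 = 1010)
  bit 0 = 1: r = r^2 * 5 mod 23 = 1^2 * 5 = 1*5 = 5
  bit 1 = 0: r = r^2 mod 23 = 5^2 = 2
  bit 2 = 1: r = r^2 * 5 mod 23 = 2^2 * 5 = 4*5 = 20
  bit 3 = 0: r = r^2 mod 23 = 20^2 = 9
  -> A = 9
B = 5^3 mod 23  (bits of 3 = 11)
  bit 0 = 1: r = r^2 * 5 mod 23 = 1^2 * 5 = 1*5 = 5
  bit 1 = 1: r = r^2 * 5 mod 23 = 5^2 * 5 = 2*5 = 10
  -> B = 10
s = B^a = 10^10 mod 23  (bits of 10 = 1010)
  bit 0 = 1: r = r^2 * 10 mod 23 = 1^2 * 10 = 1*10 = 10
  bit 1 = 0: r = r^2 mod 23 = 10^2 = 8
  bit 2 = 1: r = r^2 * 10 mod 23 = 8^2 * 10 = 18*10 = 19
  bit 3 = 0: r = r^2 mod 23 = 19^2 = 16
  -> s = B^a = 16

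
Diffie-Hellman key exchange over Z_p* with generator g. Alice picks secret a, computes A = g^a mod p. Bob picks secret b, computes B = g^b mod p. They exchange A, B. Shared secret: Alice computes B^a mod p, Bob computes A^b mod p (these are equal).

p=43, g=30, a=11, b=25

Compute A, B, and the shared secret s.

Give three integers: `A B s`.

A = 30^11 mod 43  (bits of 11 = 1011)
  bit 0 = 1: r = r^2 * 30 mod 43 = 1^2 * 30 = 1*30 = 30
  bit 1 = 0: r = r^2 mod 43 = 30^2 = 40
  bit 2 = 1: r = r^2 * 30 mod 43 = 40^2 * 30 = 9*30 = 12
  bit 3 = 1: r = r^2 * 30 mod 43 = 12^2 * 30 = 15*30 = 20
  -> A = 20
B = 30^25 mod 43  (bits of 25 = 11001)
  bit 0 = 1: r = r^2 * 30 mod 43 = 1^2 * 30 = 1*30 = 30
  bit 1 = 1: r = r^2 * 30 mod 43 = 30^2 * 30 = 40*30 = 39
  bit 2 = 0: r = r^2 mod 43 = 39^2 = 16
  bit 3 = 0: r = r^2 mod 43 = 16^2 = 41
  bit 4 = 1: r = r^2 * 30 mod 43 = 41^2 * 30 = 4*30 = 34
  -> B = 34
s = B^a = 34^11 mod 43  (bits of 11 = 1011)
  bit 0 = 1: r = r^2 * 34 mod 43 = 1^2 * 34 = 1*34 = 34
  bit 1 = 0: r = r^2 mod 43 = 34^2 = 38
  bit 2 = 1: r = r^2 * 34 mod 43 = 38^2 * 34 = 25*34 = 33
  bit 3 = 1: r = r^2 * 34 mod 43 = 33^2 * 34 = 14*34 = 3
  -> s = B^a = 3

Answer: 20 34 3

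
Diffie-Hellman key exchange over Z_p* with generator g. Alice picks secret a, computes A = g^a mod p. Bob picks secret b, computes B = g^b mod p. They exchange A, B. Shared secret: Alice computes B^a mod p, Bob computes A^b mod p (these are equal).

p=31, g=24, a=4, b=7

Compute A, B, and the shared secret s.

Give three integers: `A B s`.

A = 24^4 mod 31  (bits of 4 = 100)
  bit 0 = 1: r = r^2 * 24 mod 31 = 1^2 * 24 = 1*24 = 24
  bit 1 = 0: r = r^2 mod 31 = 24^2 = 18
  bit 2 = 0: r = r^2 mod 31 = 18^2 = 14
  -> A = 14
B = 24^7 mod 31  (bits of 7 = 111)
  bit 0 = 1: r = r^2 * 24 mod 31 = 1^2 * 24 = 1*24 = 24
  bit 1 = 1: r = r^2 * 24 mod 31 = 24^2 * 24 = 18*24 = 29
  bit 2 = 1: r = r^2 * 24 mod 31 = 29^2 * 24 = 4*24 = 3
  -> B = 3
s = B^a = 3^4 mod 31  (bits of 4 = 100)
  bit 0 = 1: r = r^2 * 3 mod 31 = 1^2 * 3 = 1*3 = 3
  bit 1 = 0: r = r^2 mod 31 = 3^2 = 9
  bit 2 = 0: r = r^2 mod 31 = 9^2 = 19
  -> s = B^a = 19

Answer: 14 3 19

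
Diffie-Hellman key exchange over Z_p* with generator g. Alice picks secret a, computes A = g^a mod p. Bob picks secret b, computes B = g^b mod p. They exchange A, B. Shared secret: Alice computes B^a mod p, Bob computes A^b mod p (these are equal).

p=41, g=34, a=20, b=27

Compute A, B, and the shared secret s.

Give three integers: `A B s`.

A = 34^20 mod 41  (bits of 20 = 10100)
  bit 0 = 1: r = r^2 * 34 mod 41 = 1^2 * 34 = 1*34 = 34
  bit 1 = 0: r = r^2 mod 41 = 34^2 = 8
  bit 2 = 1: r = r^2 * 34 mod 41 = 8^2 * 34 = 23*34 = 3
  bit 3 = 0: r = r^2 mod 41 = 3^2 = 9
  bit 4 = 0: r = r^2 mod 41 = 9^2 = 40
  -> A = 40
B = 34^27 mod 41  (bits of 27 = 11011)
  bit 0 = 1: r = r^2 * 34 mod 41 = 1^2 * 34 = 1*34 = 34
  bit 1 = 1: r = r^2 * 34 mod 41 = 34^2 * 34 = 8*34 = 26
  bit 2 = 0: r = r^2 mod 41 = 26^2 = 20
  bit 3 = 1: r = r^2 * 34 mod 41 = 20^2 * 34 = 31*34 = 29
  bit 4 = 1: r = r^2 * 34 mod 41 = 29^2 * 34 = 21*34 = 17
  -> B = 17
s = B^a = 17^20 mod 41  (bits of 20 = 10100)
  bit 0 = 1: r = r^2 * 17 mod 41 = 1^2 * 17 = 1*17 = 17
  bit 1 = 0: r = r^2 mod 41 = 17^2 = 2
  bit 2 = 1: r = r^2 * 17 mod 41 = 2^2 * 17 = 4*17 = 27
  bit 3 = 0: r = r^2 mod 41 = 27^2 = 32
  bit 4 = 0: r = r^2 mod 41 = 32^2 = 40
  -> s = B^a = 40

Answer: 40 17 40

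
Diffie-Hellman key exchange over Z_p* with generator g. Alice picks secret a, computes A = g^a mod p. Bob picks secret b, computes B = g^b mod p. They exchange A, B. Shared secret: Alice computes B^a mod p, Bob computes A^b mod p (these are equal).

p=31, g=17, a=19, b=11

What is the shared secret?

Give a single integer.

Answer: 11

Derivation:
A = 17^19 mod 31  (bits of 19 = 10011)
  bit 0 = 1: r = r^2 * 17 mod 31 = 1^2 * 17 = 1*17 = 17
  bit 1 = 0: r = r^2 mod 31 = 17^2 = 10
  bit 2 = 0: r = r^2 mod 31 = 10^2 = 7
  bit 3 = 1: r = r^2 * 17 mod 31 = 7^2 * 17 = 18*17 = 27
  bit 4 = 1: r = r^2 * 17 mod 31 = 27^2 * 17 = 16*17 = 24
  -> A = 24
B = 17^11 mod 31  (bits of 11 = 1011)
  bit 0 = 1: r = r^2 * 17 mod 31 = 1^2 * 17 = 1*17 = 17
  bit 1 = 0: r = r^2 mod 31 = 17^2 = 10
  bit 2 = 1: r = r^2 * 17 mod 31 = 10^2 * 17 = 7*17 = 26
  bit 3 = 1: r = r^2 * 17 mod 31 = 26^2 * 17 = 25*17 = 22
  -> B = 22
s = B^a = 22^19 mod 31  (bits of 19 = 10011)
  bit 0 = 1: r = r^2 * 22 mod 31 = 1^2 * 22 = 1*22 = 22
  bit 1 = 0: r = r^2 mod 31 = 22^2 = 19
  bit 2 = 0: r = r^2 mod 31 = 19^2 = 20
  bit 3 = 1: r = r^2 * 22 mod 31 = 20^2 * 22 = 28*22 = 27
  bit 4 = 1: r = r^2 * 22 mod 31 = 27^2 * 22 = 16*22 = 11
  -> s = B^a = 11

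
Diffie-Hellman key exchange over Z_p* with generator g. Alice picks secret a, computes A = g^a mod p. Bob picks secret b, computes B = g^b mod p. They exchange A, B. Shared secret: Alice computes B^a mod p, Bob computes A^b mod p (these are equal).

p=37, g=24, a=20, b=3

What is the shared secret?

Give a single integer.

Answer: 26

Derivation:
A = 24^20 mod 37  (bits of 20 = 10100)
  bit 0 = 1: r = r^2 * 24 mod 37 = 1^2 * 24 = 1*24 = 24
  bit 1 = 0: r = r^2 mod 37 = 24^2 = 21
  bit 2 = 1: r = r^2 * 24 mod 37 = 21^2 * 24 = 34*24 = 2
  bit 3 = 0: r = r^2 mod 37 = 2^2 = 4
  bit 4 = 0: r = r^2 mod 37 = 4^2 = 16
  -> A = 16
B = 24^3 mod 37  (bits of 3 = 11)
  bit 0 = 1: r = r^2 * 24 mod 37 = 1^2 * 24 = 1*24 = 24
  bit 1 = 1: r = r^2 * 24 mod 37 = 24^2 * 24 = 21*24 = 23
  -> B = 23
s = B^a = 23^20 mod 37  (bits of 20 = 10100)
  bit 0 = 1: r = r^2 * 23 mod 37 = 1^2 * 23 = 1*23 = 23
  bit 1 = 0: r = r^2 mod 37 = 23^2 = 11
  bit 2 = 1: r = r^2 * 23 mod 37 = 11^2 * 23 = 10*23 = 8
  bit 3 = 0: r = r^2 mod 37 = 8^2 = 27
  bit 4 = 0: r = r^2 mod 37 = 27^2 = 26
  -> s = B^a = 26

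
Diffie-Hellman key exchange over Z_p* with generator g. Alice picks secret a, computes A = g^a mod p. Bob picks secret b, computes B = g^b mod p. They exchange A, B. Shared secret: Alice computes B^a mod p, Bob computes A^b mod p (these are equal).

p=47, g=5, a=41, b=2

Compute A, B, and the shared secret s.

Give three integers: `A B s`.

Answer: 45 25 4

Derivation:
A = 5^41 mod 47  (bits of 41 = 101001)
  bit 0 = 1: r = r^2 * 5 mod 47 = 1^2 * 5 = 1*5 = 5
  bit 1 = 0: r = r^2 mod 47 = 5^2 = 25
  bit 2 = 1: r = r^2 * 5 mod 47 = 25^2 * 5 = 14*5 = 23
  bit 3 = 0: r = r^2 mod 47 = 23^2 = 12
  bit 4 = 0: r = r^2 mod 47 = 12^2 = 3
  bit 5 = 1: r = r^2 * 5 mod 47 = 3^2 * 5 = 9*5 = 45
  -> A = 45
B = 5^2 mod 47  (bits of 2 = 10)
  bit 0 = 1: r = r^2 * 5 mod 47 = 1^2 * 5 = 1*5 = 5
  bit 1 = 0: r = r^2 mod 47 = 5^2 = 25
  -> B = 25
s = B^a = 25^41 mod 47  (bits of 41 = 101001)
  bit 0 = 1: r = r^2 * 25 mod 47 = 1^2 * 25 = 1*25 = 25
  bit 1 = 0: r = r^2 mod 47 = 25^2 = 14
  bit 2 = 1: r = r^2 * 25 mod 47 = 14^2 * 25 = 8*25 = 12
  bit 3 = 0: r = r^2 mod 47 = 12^2 = 3
  bit 4 = 0: r = r^2 mod 47 = 3^2 = 9
  bit 5 = 1: r = r^2 * 25 mod 47 = 9^2 * 25 = 34*25 = 4
  -> s = B^a = 4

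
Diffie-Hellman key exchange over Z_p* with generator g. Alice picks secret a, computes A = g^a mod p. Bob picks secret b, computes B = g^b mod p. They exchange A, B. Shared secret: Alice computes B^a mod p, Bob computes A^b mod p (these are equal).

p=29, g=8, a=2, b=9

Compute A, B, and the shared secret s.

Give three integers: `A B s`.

A = 8^2 mod 29  (bits of 2 = 10)
  bit 0 = 1: r = r^2 * 8 mod 29 = 1^2 * 8 = 1*8 = 8
  bit 1 = 0: r = r^2 mod 29 = 8^2 = 6
  -> A = 6
B = 8^9 mod 29  (bits of 9 = 1001)
  bit 0 = 1: r = r^2 * 8 mod 29 = 1^2 * 8 = 1*8 = 8
  bit 1 = 0: r = r^2 mod 29 = 8^2 = 6
  bit 2 = 0: r = r^2 mod 29 = 6^2 = 7
  bit 3 = 1: r = r^2 * 8 mod 29 = 7^2 * 8 = 20*8 = 15
  -> B = 15
s = B^a = 15^2 mod 29  (bits of 2 = 10)
  bit 0 = 1: r = r^2 * 15 mod 29 = 1^2 * 15 = 1*15 = 15
  bit 1 = 0: r = r^2 mod 29 = 15^2 = 22
  -> s = B^a = 22

Answer: 6 15 22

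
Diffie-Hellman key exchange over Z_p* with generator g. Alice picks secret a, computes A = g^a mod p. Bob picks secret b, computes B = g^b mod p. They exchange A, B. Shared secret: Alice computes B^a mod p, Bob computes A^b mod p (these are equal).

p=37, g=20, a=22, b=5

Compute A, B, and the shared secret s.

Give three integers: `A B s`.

Answer: 25 18 30

Derivation:
A = 20^22 mod 37  (bits of 22 = 10110)
  bit 0 = 1: r = r^2 * 20 mod 37 = 1^2 * 20 = 1*20 = 20
  bit 1 = 0: r = r^2 mod 37 = 20^2 = 30
  bit 2 = 1: r = r^2 * 20 mod 37 = 30^2 * 20 = 12*20 = 18
  bit 3 = 1: r = r^2 * 20 mod 37 = 18^2 * 20 = 28*20 = 5
  bit 4 = 0: r = r^2 mod 37 = 5^2 = 25
  -> A = 25
B = 20^5 mod 37  (bits of 5 = 101)
  bit 0 = 1: r = r^2 * 20 mod 37 = 1^2 * 20 = 1*20 = 20
  bit 1 = 0: r = r^2 mod 37 = 20^2 = 30
  bit 2 = 1: r = r^2 * 20 mod 37 = 30^2 * 20 = 12*20 = 18
  -> B = 18
s = B^a = 18^22 mod 37  (bits of 22 = 10110)
  bit 0 = 1: r = r^2 * 18 mod 37 = 1^2 * 18 = 1*18 = 18
  bit 1 = 0: r = r^2 mod 37 = 18^2 = 28
  bit 2 = 1: r = r^2 * 18 mod 37 = 28^2 * 18 = 7*18 = 15
  bit 3 = 1: r = r^2 * 18 mod 37 = 15^2 * 18 = 3*18 = 17
  bit 4 = 0: r = r^2 mod 37 = 17^2 = 30
  -> s = B^a = 30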